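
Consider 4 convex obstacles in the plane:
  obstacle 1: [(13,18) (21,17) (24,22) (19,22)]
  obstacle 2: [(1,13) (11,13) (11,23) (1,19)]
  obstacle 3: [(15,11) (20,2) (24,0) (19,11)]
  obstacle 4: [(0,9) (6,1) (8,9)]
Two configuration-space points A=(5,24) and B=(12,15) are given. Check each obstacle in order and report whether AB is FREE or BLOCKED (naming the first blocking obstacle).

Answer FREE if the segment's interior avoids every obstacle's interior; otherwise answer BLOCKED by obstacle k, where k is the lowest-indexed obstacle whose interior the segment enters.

BLOCKED by obstacle 2

Obstacle 1 [(13,18) (21,17) (24,22) (19,22)]:
  edge (13,18)–(21,17): clear
  edge (21,17)–(24,22): clear
  edge (24,22)–(19,22): clear
  edge (19,22)–(13,18): clear
  midpoint (17/2,39/2) outside
  → clear
Obstacle 2 [(1,13) (11,13) (11,23) (1,19)]:
  edge (1,13)–(11,13): clear
  edge (11,13)–(11,23): crosses AB
  edge (11,23)–(1,19): crosses AB
  edge (1,19)–(1,13): clear
  → BLOCKED
Obstacle 3 [(15,11) (20,2) (24,0) (19,11)]:
  edge (15,11)–(20,2): clear
  edge (20,2)–(24,0): clear
  edge (24,0)–(19,11): clear
  edge (19,11)–(15,11): clear
  midpoint (17/2,39/2) outside
  → clear
Obstacle 4 [(0,9) (6,1) (8,9)]:
  edge (0,9)–(6,1): clear
  edge (6,1)–(8,9): clear
  edge (8,9)–(0,9): clear
  midpoint (17/2,39/2) outside
  → clear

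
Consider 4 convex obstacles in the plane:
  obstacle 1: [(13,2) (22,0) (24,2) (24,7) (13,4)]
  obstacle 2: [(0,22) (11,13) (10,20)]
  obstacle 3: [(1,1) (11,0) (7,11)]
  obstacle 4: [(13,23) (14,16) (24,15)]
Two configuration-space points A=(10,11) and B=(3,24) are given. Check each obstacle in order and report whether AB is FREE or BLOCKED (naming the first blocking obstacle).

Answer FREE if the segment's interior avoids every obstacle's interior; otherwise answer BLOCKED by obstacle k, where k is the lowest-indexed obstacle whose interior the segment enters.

Obstacle 1 [(13,2) (22,0) (24,2) (24,7) (13,4)]:
  edge (13,2)–(22,0): clear
  edge (22,0)–(24,2): clear
  edge (24,2)–(24,7): clear
  edge (24,7)–(13,4): clear
  edge (13,4)–(13,2): clear
  midpoint (13/2,35/2) outside
  → clear
Obstacle 2 [(0,22) (11,13) (10,20)]:
  edge (0,22)–(11,13): crosses AB
  edge (11,13)–(10,20): clear
  edge (10,20)–(0,22): crosses AB
  → BLOCKED
Obstacle 3 [(1,1) (11,0) (7,11)]:
  edge (1,1)–(11,0): clear
  edge (11,0)–(7,11): clear
  edge (7,11)–(1,1): clear
  midpoint (13/2,35/2) outside
  → clear
Obstacle 4 [(13,23) (14,16) (24,15)]:
  edge (13,23)–(14,16): clear
  edge (14,16)–(24,15): clear
  edge (24,15)–(13,23): clear
  midpoint (13/2,35/2) outside
  → clear

BLOCKED by obstacle 2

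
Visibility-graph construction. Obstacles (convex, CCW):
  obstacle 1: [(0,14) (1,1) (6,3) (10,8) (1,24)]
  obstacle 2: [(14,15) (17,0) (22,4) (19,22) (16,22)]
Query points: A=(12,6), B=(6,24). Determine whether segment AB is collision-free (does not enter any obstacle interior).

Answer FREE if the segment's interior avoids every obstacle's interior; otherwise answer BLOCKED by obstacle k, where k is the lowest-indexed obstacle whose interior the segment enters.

Obstacle 1 [(0,14) (1,1) (6,3) (10,8) (1,24)]:
  edge (0,14)–(1,1): clear
  edge (1,1)–(6,3): clear
  edge (6,3)–(10,8): clear
  edge (10,8)–(1,24): clear
  edge (1,24)–(0,14): clear
  midpoint (9,15) outside
  → clear
Obstacle 2 [(14,15) (17,0) (22,4) (19,22) (16,22)]:
  edge (14,15)–(17,0): clear
  edge (17,0)–(22,4): clear
  edge (22,4)–(19,22): clear
  edge (19,22)–(16,22): clear
  edge (16,22)–(14,15): clear
  midpoint (9,15) outside
  → clear

FREE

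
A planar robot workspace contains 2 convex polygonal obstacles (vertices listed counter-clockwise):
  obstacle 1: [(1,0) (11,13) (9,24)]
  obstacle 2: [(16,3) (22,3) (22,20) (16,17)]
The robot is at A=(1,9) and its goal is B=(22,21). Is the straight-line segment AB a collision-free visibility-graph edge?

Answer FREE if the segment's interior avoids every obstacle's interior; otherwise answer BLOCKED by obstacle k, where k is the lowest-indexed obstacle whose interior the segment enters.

BLOCKED by obstacle 1

Obstacle 1 [(1,0) (11,13) (9,24)]:
  edge (1,0)–(11,13): clear
  edge (11,13)–(9,24): crosses AB
  edge (9,24)–(1,0): crosses AB
  → BLOCKED
Obstacle 2 [(16,3) (22,3) (22,20) (16,17)]:
  edge (16,3)–(22,3): clear
  edge (22,3)–(22,20): clear
  edge (22,20)–(16,17): clear
  edge (16,17)–(16,3): clear
  midpoint (23/2,15) outside
  → clear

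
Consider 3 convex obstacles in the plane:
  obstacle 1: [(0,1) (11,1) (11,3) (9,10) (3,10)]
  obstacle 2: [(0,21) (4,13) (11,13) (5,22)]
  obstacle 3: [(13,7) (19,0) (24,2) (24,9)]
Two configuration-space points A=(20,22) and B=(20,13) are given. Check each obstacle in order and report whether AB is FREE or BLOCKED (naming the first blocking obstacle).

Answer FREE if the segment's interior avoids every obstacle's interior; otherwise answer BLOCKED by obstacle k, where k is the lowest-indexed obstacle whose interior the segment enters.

Obstacle 1 [(0,1) (11,1) (11,3) (9,10) (3,10)]:
  edge (0,1)–(11,1): clear
  edge (11,1)–(11,3): clear
  edge (11,3)–(9,10): clear
  edge (9,10)–(3,10): clear
  edge (3,10)–(0,1): clear
  midpoint (20,35/2) outside
  → clear
Obstacle 2 [(0,21) (4,13) (11,13) (5,22)]:
  edge (0,21)–(4,13): clear
  edge (4,13)–(11,13): clear
  edge (11,13)–(5,22): clear
  edge (5,22)–(0,21): clear
  midpoint (20,35/2) outside
  → clear
Obstacle 3 [(13,7) (19,0) (24,2) (24,9)]:
  edge (13,7)–(19,0): clear
  edge (19,0)–(24,2): clear
  edge (24,2)–(24,9): clear
  edge (24,9)–(13,7): clear
  midpoint (20,35/2) outside
  → clear

FREE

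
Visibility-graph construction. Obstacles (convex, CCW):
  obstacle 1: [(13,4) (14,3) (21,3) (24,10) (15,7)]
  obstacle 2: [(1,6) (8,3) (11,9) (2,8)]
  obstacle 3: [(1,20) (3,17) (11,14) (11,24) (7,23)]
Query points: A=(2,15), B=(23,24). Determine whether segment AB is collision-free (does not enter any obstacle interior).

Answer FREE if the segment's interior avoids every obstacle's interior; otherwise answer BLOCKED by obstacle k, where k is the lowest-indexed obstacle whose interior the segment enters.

BLOCKED by obstacle 3

Obstacle 1 [(13,4) (14,3) (21,3) (24,10) (15,7)]:
  edge (13,4)–(14,3): clear
  edge (14,3)–(21,3): clear
  edge (21,3)–(24,10): clear
  edge (24,10)–(15,7): clear
  edge (15,7)–(13,4): clear
  midpoint (25/2,39/2) outside
  → clear
Obstacle 2 [(1,6) (8,3) (11,9) (2,8)]:
  edge (1,6)–(8,3): clear
  edge (8,3)–(11,9): clear
  edge (11,9)–(2,8): clear
  edge (2,8)–(1,6): clear
  midpoint (25/2,39/2) outside
  → clear
Obstacle 3 [(1,20) (3,17) (11,14) (11,24) (7,23)]:
  edge (1,20)–(3,17): clear
  edge (3,17)–(11,14): crosses AB
  edge (11,14)–(11,24): crosses AB
  edge (11,24)–(7,23): clear
  edge (7,23)–(1,20): clear
  → BLOCKED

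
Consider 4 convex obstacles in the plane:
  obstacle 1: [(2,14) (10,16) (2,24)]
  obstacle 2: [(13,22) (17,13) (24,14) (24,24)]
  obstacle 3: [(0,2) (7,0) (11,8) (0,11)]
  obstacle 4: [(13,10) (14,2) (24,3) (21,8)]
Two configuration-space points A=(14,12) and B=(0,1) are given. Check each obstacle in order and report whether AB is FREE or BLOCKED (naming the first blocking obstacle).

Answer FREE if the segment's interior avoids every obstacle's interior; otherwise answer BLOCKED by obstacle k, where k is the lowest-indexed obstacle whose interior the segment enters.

Obstacle 1 [(2,14) (10,16) (2,24)]:
  edge (2,14)–(10,16): clear
  edge (10,16)–(2,24): clear
  edge (2,24)–(2,14): clear
  midpoint (7,13/2) outside
  → clear
Obstacle 2 [(13,22) (17,13) (24,14) (24,24)]:
  edge (13,22)–(17,13): clear
  edge (17,13)–(24,14): clear
  edge (24,14)–(24,24): clear
  edge (24,24)–(13,22): clear
  midpoint (7,13/2) outside
  → clear
Obstacle 3 [(0,2) (7,0) (11,8) (0,11)]:
  edge (0,2)–(7,0): crosses AB
  edge (7,0)–(11,8): clear
  edge (11,8)–(0,11): crosses AB
  edge (0,11)–(0,2): clear
  → BLOCKED
Obstacle 4 [(13,10) (14,2) (24,3) (21,8)]:
  edge (13,10)–(14,2): clear
  edge (14,2)–(24,3): clear
  edge (24,3)–(21,8): clear
  edge (21,8)–(13,10): clear
  midpoint (7,13/2) outside
  → clear

BLOCKED by obstacle 3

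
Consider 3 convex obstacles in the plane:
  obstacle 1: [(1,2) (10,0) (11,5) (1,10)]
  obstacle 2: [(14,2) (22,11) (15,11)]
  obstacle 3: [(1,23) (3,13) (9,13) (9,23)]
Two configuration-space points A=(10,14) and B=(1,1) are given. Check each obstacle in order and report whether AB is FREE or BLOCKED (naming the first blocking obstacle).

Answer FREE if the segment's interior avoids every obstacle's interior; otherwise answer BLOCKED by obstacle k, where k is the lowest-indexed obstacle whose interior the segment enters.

Obstacle 1 [(1,2) (10,0) (11,5) (1,10)]:
  edge (1,2)–(10,0): crosses AB
  edge (10,0)–(11,5): clear
  edge (11,5)–(1,10): crosses AB
  edge (1,10)–(1,2): clear
  → BLOCKED
Obstacle 2 [(14,2) (22,11) (15,11)]:
  edge (14,2)–(22,11): clear
  edge (22,11)–(15,11): clear
  edge (15,11)–(14,2): clear
  midpoint (11/2,15/2) outside
  → clear
Obstacle 3 [(1,23) (3,13) (9,13) (9,23)]:
  edge (1,23)–(3,13): clear
  edge (3,13)–(9,13): clear
  edge (9,13)–(9,23): clear
  edge (9,23)–(1,23): clear
  midpoint (11/2,15/2) outside
  → clear

BLOCKED by obstacle 1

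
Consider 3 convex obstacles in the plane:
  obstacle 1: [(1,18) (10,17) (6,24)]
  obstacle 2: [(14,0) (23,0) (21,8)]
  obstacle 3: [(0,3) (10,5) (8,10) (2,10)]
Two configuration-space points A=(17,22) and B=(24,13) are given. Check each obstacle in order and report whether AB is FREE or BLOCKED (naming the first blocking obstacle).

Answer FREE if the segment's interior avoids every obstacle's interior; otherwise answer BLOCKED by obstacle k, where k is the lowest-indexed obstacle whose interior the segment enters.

Obstacle 1 [(1,18) (10,17) (6,24)]:
  edge (1,18)–(10,17): clear
  edge (10,17)–(6,24): clear
  edge (6,24)–(1,18): clear
  midpoint (41/2,35/2) outside
  → clear
Obstacle 2 [(14,0) (23,0) (21,8)]:
  edge (14,0)–(23,0): clear
  edge (23,0)–(21,8): clear
  edge (21,8)–(14,0): clear
  midpoint (41/2,35/2) outside
  → clear
Obstacle 3 [(0,3) (10,5) (8,10) (2,10)]:
  edge (0,3)–(10,5): clear
  edge (10,5)–(8,10): clear
  edge (8,10)–(2,10): clear
  edge (2,10)–(0,3): clear
  midpoint (41/2,35/2) outside
  → clear

FREE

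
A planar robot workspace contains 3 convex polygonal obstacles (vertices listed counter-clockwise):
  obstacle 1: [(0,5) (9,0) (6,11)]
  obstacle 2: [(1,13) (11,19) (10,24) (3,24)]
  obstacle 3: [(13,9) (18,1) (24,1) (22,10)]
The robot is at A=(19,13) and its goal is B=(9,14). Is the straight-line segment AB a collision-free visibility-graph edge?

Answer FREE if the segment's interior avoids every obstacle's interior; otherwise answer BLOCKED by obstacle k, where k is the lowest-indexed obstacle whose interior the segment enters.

Obstacle 1 [(0,5) (9,0) (6,11)]:
  edge (0,5)–(9,0): clear
  edge (9,0)–(6,11): clear
  edge (6,11)–(0,5): clear
  midpoint (14,27/2) outside
  → clear
Obstacle 2 [(1,13) (11,19) (10,24) (3,24)]:
  edge (1,13)–(11,19): clear
  edge (11,19)–(10,24): clear
  edge (10,24)–(3,24): clear
  edge (3,24)–(1,13): clear
  midpoint (14,27/2) outside
  → clear
Obstacle 3 [(13,9) (18,1) (24,1) (22,10)]:
  edge (13,9)–(18,1): clear
  edge (18,1)–(24,1): clear
  edge (24,1)–(22,10): clear
  edge (22,10)–(13,9): clear
  midpoint (14,27/2) outside
  → clear

FREE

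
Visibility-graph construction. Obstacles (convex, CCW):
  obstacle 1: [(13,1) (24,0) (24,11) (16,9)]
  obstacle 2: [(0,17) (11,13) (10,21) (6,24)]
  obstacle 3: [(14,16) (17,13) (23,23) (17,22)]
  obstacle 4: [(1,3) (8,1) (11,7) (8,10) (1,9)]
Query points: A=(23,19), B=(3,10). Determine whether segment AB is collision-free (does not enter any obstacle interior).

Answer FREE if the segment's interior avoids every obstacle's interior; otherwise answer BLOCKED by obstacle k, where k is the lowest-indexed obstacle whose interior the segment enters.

BLOCKED by obstacle 2

Obstacle 1 [(13,1) (24,0) (24,11) (16,9)]:
  edge (13,1)–(24,0): clear
  edge (24,0)–(24,11): clear
  edge (24,11)–(16,9): clear
  edge (16,9)–(13,1): clear
  midpoint (13,29/2) outside
  → clear
Obstacle 2 [(0,17) (11,13) (10,21) (6,24)]:
  edge (0,17)–(11,13): crosses AB
  edge (11,13)–(10,21): crosses AB
  edge (10,21)–(6,24): clear
  edge (6,24)–(0,17): clear
  → BLOCKED
Obstacle 3 [(14,16) (17,13) (23,23) (17,22)]:
  edge (14,16)–(17,13): crosses AB
  edge (17,13)–(23,23): crosses AB
  edge (23,23)–(17,22): clear
  edge (17,22)–(14,16): clear
  → BLOCKED
Obstacle 4 [(1,3) (8,1) (11,7) (8,10) (1,9)]:
  edge (1,3)–(8,1): clear
  edge (8,1)–(11,7): clear
  edge (11,7)–(8,10): clear
  edge (8,10)–(1,9): clear
  edge (1,9)–(1,3): clear
  midpoint (13,29/2) outside
  → clear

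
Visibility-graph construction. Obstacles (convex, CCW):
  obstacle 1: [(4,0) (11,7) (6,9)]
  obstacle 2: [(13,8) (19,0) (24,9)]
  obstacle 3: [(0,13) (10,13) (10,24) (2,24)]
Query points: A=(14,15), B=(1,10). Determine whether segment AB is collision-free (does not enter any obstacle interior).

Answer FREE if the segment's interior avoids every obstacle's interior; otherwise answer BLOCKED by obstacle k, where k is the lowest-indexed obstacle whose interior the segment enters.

BLOCKED by obstacle 3

Obstacle 1 [(4,0) (11,7) (6,9)]:
  edge (4,0)–(11,7): clear
  edge (11,7)–(6,9): clear
  edge (6,9)–(4,0): clear
  midpoint (15/2,25/2) outside
  → clear
Obstacle 2 [(13,8) (19,0) (24,9)]:
  edge (13,8)–(19,0): clear
  edge (19,0)–(24,9): clear
  edge (24,9)–(13,8): clear
  midpoint (15/2,25/2) outside
  → clear
Obstacle 3 [(0,13) (10,13) (10,24) (2,24)]:
  edge (0,13)–(10,13): crosses AB
  edge (10,13)–(10,24): crosses AB
  edge (10,24)–(2,24): clear
  edge (2,24)–(0,13): clear
  → BLOCKED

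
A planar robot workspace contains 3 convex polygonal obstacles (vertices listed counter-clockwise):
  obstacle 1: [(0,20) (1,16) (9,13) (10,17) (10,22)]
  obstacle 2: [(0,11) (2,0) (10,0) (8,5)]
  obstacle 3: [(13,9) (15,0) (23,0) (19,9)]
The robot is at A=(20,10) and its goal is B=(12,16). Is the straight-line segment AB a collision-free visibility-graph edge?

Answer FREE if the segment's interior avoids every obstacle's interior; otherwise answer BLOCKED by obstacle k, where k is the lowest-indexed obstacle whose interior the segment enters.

FREE

Obstacle 1 [(0,20) (1,16) (9,13) (10,17) (10,22)]:
  edge (0,20)–(1,16): clear
  edge (1,16)–(9,13): clear
  edge (9,13)–(10,17): clear
  edge (10,17)–(10,22): clear
  edge (10,22)–(0,20): clear
  midpoint (16,13) outside
  → clear
Obstacle 2 [(0,11) (2,0) (10,0) (8,5)]:
  edge (0,11)–(2,0): clear
  edge (2,0)–(10,0): clear
  edge (10,0)–(8,5): clear
  edge (8,5)–(0,11): clear
  midpoint (16,13) outside
  → clear
Obstacle 3 [(13,9) (15,0) (23,0) (19,9)]:
  edge (13,9)–(15,0): clear
  edge (15,0)–(23,0): clear
  edge (23,0)–(19,9): clear
  edge (19,9)–(13,9): clear
  midpoint (16,13) outside
  → clear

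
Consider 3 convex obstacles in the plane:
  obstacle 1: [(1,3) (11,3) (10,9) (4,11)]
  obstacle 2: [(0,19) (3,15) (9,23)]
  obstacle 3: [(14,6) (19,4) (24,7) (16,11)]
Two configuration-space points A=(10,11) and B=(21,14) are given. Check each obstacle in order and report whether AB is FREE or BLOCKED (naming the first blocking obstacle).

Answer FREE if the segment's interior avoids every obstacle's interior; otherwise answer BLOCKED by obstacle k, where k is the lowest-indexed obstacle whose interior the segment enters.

Obstacle 1 [(1,3) (11,3) (10,9) (4,11)]:
  edge (1,3)–(11,3): clear
  edge (11,3)–(10,9): clear
  edge (10,9)–(4,11): clear
  edge (4,11)–(1,3): clear
  midpoint (31/2,25/2) outside
  → clear
Obstacle 2 [(0,19) (3,15) (9,23)]:
  edge (0,19)–(3,15): clear
  edge (3,15)–(9,23): clear
  edge (9,23)–(0,19): clear
  midpoint (31/2,25/2) outside
  → clear
Obstacle 3 [(14,6) (19,4) (24,7) (16,11)]:
  edge (14,6)–(19,4): clear
  edge (19,4)–(24,7): clear
  edge (24,7)–(16,11): clear
  edge (16,11)–(14,6): clear
  midpoint (31/2,25/2) outside
  → clear

FREE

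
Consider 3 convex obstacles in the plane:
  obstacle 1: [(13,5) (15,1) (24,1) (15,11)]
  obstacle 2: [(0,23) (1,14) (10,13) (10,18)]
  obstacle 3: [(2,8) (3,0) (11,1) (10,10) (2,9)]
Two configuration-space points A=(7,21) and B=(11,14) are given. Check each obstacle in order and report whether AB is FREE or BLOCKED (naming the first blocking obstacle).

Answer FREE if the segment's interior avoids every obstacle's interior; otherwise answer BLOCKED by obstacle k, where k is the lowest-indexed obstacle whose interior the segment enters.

Obstacle 1 [(13,5) (15,1) (24,1) (15,11)]:
  edge (13,5)–(15,1): clear
  edge (15,1)–(24,1): clear
  edge (24,1)–(15,11): clear
  edge (15,11)–(13,5): clear
  midpoint (9,35/2) outside
  → clear
Obstacle 2 [(0,23) (1,14) (10,13) (10,18)]:
  edge (0,23)–(1,14): clear
  edge (1,14)–(10,13): clear
  edge (10,13)–(10,18): crosses AB
  edge (10,18)–(0,23): crosses AB
  → BLOCKED
Obstacle 3 [(2,8) (3,0) (11,1) (10,10) (2,9)]:
  edge (2,8)–(3,0): clear
  edge (3,0)–(11,1): clear
  edge (11,1)–(10,10): clear
  edge (10,10)–(2,9): clear
  edge (2,9)–(2,8): clear
  midpoint (9,35/2) outside
  → clear

BLOCKED by obstacle 2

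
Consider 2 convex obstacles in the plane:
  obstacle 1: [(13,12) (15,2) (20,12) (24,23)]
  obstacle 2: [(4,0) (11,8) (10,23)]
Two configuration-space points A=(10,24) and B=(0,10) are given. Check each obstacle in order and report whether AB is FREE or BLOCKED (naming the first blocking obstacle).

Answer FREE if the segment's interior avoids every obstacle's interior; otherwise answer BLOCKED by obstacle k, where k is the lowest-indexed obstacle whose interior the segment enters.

FREE

Obstacle 1 [(13,12) (15,2) (20,12) (24,23)]:
  edge (13,12)–(15,2): clear
  edge (15,2)–(20,12): clear
  edge (20,12)–(24,23): clear
  edge (24,23)–(13,12): clear
  midpoint (5,17) outside
  → clear
Obstacle 2 [(4,0) (11,8) (10,23)]:
  edge (4,0)–(11,8): clear
  edge (11,8)–(10,23): clear
  edge (10,23)–(4,0): clear
  midpoint (5,17) outside
  → clear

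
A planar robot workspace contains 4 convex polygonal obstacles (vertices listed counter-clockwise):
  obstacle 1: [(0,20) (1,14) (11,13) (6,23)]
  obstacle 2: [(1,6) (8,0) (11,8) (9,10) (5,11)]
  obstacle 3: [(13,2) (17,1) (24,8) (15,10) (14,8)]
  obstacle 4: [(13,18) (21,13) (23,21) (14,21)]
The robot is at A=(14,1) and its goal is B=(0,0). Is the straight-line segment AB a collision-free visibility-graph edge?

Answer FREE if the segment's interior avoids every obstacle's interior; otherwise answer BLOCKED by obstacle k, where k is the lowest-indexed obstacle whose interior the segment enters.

Obstacle 1 [(0,20) (1,14) (11,13) (6,23)]:
  edge (0,20)–(1,14): clear
  edge (1,14)–(11,13): clear
  edge (11,13)–(6,23): clear
  edge (6,23)–(0,20): clear
  midpoint (7,1/2) outside
  → clear
Obstacle 2 [(1,6) (8,0) (11,8) (9,10) (5,11)]:
  edge (1,6)–(8,0): crosses AB
  edge (8,0)–(11,8): crosses AB
  edge (11,8)–(9,10): clear
  edge (9,10)–(5,11): clear
  edge (5,11)–(1,6): clear
  → BLOCKED
Obstacle 3 [(13,2) (17,1) (24,8) (15,10) (14,8)]:
  edge (13,2)–(17,1): clear
  edge (17,1)–(24,8): clear
  edge (24,8)–(15,10): clear
  edge (15,10)–(14,8): clear
  edge (14,8)–(13,2): clear
  midpoint (7,1/2) outside
  → clear
Obstacle 4 [(13,18) (21,13) (23,21) (14,21)]:
  edge (13,18)–(21,13): clear
  edge (21,13)–(23,21): clear
  edge (23,21)–(14,21): clear
  edge (14,21)–(13,18): clear
  midpoint (7,1/2) outside
  → clear

BLOCKED by obstacle 2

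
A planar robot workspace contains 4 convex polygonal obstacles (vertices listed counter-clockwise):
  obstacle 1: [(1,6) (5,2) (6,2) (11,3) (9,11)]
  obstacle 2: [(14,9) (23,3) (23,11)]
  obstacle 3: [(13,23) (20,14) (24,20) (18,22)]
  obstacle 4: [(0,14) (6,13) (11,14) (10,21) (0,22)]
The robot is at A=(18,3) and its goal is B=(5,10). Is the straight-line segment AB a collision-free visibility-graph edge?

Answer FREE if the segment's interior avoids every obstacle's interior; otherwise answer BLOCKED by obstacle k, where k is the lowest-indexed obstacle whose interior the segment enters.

BLOCKED by obstacle 1

Obstacle 1 [(1,6) (5,2) (6,2) (11,3) (9,11)]:
  edge (1,6)–(5,2): clear
  edge (5,2)–(6,2): clear
  edge (6,2)–(11,3): clear
  edge (11,3)–(9,11): crosses AB
  edge (9,11)–(1,6): crosses AB
  → BLOCKED
Obstacle 2 [(14,9) (23,3) (23,11)]:
  edge (14,9)–(23,3): clear
  edge (23,3)–(23,11): clear
  edge (23,11)–(14,9): clear
  midpoint (23/2,13/2) outside
  → clear
Obstacle 3 [(13,23) (20,14) (24,20) (18,22)]:
  edge (13,23)–(20,14): clear
  edge (20,14)–(24,20): clear
  edge (24,20)–(18,22): clear
  edge (18,22)–(13,23): clear
  midpoint (23/2,13/2) outside
  → clear
Obstacle 4 [(0,14) (6,13) (11,14) (10,21) (0,22)]:
  edge (0,14)–(6,13): clear
  edge (6,13)–(11,14): clear
  edge (11,14)–(10,21): clear
  edge (10,21)–(0,22): clear
  edge (0,22)–(0,14): clear
  midpoint (23/2,13/2) outside
  → clear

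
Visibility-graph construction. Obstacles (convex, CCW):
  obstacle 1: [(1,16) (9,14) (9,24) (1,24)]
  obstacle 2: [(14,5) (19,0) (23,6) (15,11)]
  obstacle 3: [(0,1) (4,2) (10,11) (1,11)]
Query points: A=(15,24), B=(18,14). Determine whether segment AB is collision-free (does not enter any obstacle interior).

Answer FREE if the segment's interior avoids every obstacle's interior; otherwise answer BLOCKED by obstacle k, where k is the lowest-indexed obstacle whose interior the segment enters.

Obstacle 1 [(1,16) (9,14) (9,24) (1,24)]:
  edge (1,16)–(9,14): clear
  edge (9,14)–(9,24): clear
  edge (9,24)–(1,24): clear
  edge (1,24)–(1,16): clear
  midpoint (33/2,19) outside
  → clear
Obstacle 2 [(14,5) (19,0) (23,6) (15,11)]:
  edge (14,5)–(19,0): clear
  edge (19,0)–(23,6): clear
  edge (23,6)–(15,11): clear
  edge (15,11)–(14,5): clear
  midpoint (33/2,19) outside
  → clear
Obstacle 3 [(0,1) (4,2) (10,11) (1,11)]:
  edge (0,1)–(4,2): clear
  edge (4,2)–(10,11): clear
  edge (10,11)–(1,11): clear
  edge (1,11)–(0,1): clear
  midpoint (33/2,19) outside
  → clear

FREE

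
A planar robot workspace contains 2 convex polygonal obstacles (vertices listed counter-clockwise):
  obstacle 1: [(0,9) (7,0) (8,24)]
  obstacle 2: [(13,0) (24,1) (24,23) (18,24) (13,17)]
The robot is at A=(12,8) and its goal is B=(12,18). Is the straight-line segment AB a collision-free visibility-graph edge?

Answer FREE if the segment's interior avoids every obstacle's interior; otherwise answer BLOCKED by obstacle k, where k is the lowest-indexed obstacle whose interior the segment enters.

FREE

Obstacle 1 [(0,9) (7,0) (8,24)]:
  edge (0,9)–(7,0): clear
  edge (7,0)–(8,24): clear
  edge (8,24)–(0,9): clear
  midpoint (12,13) outside
  → clear
Obstacle 2 [(13,0) (24,1) (24,23) (18,24) (13,17)]:
  edge (13,0)–(24,1): clear
  edge (24,1)–(24,23): clear
  edge (24,23)–(18,24): clear
  edge (18,24)–(13,17): clear
  edge (13,17)–(13,0): clear
  midpoint (12,13) outside
  → clear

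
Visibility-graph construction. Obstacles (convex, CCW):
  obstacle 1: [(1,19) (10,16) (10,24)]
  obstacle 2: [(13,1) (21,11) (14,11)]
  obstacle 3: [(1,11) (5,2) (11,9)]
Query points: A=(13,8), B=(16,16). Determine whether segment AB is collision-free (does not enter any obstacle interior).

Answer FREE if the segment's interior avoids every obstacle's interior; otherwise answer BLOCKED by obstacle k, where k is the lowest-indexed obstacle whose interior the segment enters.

BLOCKED by obstacle 2

Obstacle 1 [(1,19) (10,16) (10,24)]:
  edge (1,19)–(10,16): clear
  edge (10,16)–(10,24): clear
  edge (10,24)–(1,19): clear
  midpoint (29/2,12) outside
  → clear
Obstacle 2 [(13,1) (21,11) (14,11)]:
  edge (13,1)–(21,11): clear
  edge (21,11)–(14,11): crosses AB
  edge (14,11)–(13,1): crosses AB
  → BLOCKED
Obstacle 3 [(1,11) (5,2) (11,9)]:
  edge (1,11)–(5,2): clear
  edge (5,2)–(11,9): clear
  edge (11,9)–(1,11): clear
  midpoint (29/2,12) outside
  → clear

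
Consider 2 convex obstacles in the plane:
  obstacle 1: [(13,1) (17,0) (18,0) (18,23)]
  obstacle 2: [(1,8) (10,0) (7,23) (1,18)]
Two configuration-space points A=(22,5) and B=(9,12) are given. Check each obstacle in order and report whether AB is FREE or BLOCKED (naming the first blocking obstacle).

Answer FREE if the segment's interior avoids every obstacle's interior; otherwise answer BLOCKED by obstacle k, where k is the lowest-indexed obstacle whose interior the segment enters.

Obstacle 1 [(13,1) (17,0) (18,0) (18,23)]:
  edge (13,1)–(17,0): clear
  edge (17,0)–(18,0): clear
  edge (18,0)–(18,23): crosses AB
  edge (18,23)–(13,1): crosses AB
  → BLOCKED
Obstacle 2 [(1,8) (10,0) (7,23) (1,18)]:
  edge (1,8)–(10,0): clear
  edge (10,0)–(7,23): clear
  edge (7,23)–(1,18): clear
  edge (1,18)–(1,8): clear
  midpoint (31/2,17/2) outside
  → clear

BLOCKED by obstacle 1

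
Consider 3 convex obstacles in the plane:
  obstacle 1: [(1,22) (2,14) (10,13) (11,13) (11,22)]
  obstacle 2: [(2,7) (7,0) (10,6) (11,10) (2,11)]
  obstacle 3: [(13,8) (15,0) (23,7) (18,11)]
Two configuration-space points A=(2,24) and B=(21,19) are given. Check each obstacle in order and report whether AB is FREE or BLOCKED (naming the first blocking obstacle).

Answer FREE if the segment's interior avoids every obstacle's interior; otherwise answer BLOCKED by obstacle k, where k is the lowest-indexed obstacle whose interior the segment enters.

BLOCKED by obstacle 1

Obstacle 1 [(1,22) (2,14) (10,13) (11,13) (11,22)]:
  edge (1,22)–(2,14): clear
  edge (2,14)–(10,13): clear
  edge (10,13)–(11,13): clear
  edge (11,13)–(11,22): crosses AB
  edge (11,22)–(1,22): crosses AB
  → BLOCKED
Obstacle 2 [(2,7) (7,0) (10,6) (11,10) (2,11)]:
  edge (2,7)–(7,0): clear
  edge (7,0)–(10,6): clear
  edge (10,6)–(11,10): clear
  edge (11,10)–(2,11): clear
  edge (2,11)–(2,7): clear
  midpoint (23/2,43/2) outside
  → clear
Obstacle 3 [(13,8) (15,0) (23,7) (18,11)]:
  edge (13,8)–(15,0): clear
  edge (15,0)–(23,7): clear
  edge (23,7)–(18,11): clear
  edge (18,11)–(13,8): clear
  midpoint (23/2,43/2) outside
  → clear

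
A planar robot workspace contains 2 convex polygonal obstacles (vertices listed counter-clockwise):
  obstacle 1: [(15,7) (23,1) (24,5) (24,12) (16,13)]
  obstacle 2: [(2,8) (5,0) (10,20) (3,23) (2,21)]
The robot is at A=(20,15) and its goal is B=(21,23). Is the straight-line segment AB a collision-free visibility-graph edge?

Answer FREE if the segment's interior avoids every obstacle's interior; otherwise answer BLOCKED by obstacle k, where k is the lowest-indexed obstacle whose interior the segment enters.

Obstacle 1 [(15,7) (23,1) (24,5) (24,12) (16,13)]:
  edge (15,7)–(23,1): clear
  edge (23,1)–(24,5): clear
  edge (24,5)–(24,12): clear
  edge (24,12)–(16,13): clear
  edge (16,13)–(15,7): clear
  midpoint (41/2,19) outside
  → clear
Obstacle 2 [(2,8) (5,0) (10,20) (3,23) (2,21)]:
  edge (2,8)–(5,0): clear
  edge (5,0)–(10,20): clear
  edge (10,20)–(3,23): clear
  edge (3,23)–(2,21): clear
  edge (2,21)–(2,8): clear
  midpoint (41/2,19) outside
  → clear

FREE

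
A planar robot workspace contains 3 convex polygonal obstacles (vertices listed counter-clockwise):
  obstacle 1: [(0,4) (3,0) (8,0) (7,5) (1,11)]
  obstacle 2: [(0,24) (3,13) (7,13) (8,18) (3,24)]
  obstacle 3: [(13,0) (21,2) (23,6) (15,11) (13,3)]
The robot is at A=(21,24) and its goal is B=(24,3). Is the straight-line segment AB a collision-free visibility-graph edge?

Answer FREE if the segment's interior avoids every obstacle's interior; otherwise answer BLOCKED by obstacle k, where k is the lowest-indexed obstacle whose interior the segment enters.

Obstacle 1 [(0,4) (3,0) (8,0) (7,5) (1,11)]:
  edge (0,4)–(3,0): clear
  edge (3,0)–(8,0): clear
  edge (8,0)–(7,5): clear
  edge (7,5)–(1,11): clear
  edge (1,11)–(0,4): clear
  midpoint (45/2,27/2) outside
  → clear
Obstacle 2 [(0,24) (3,13) (7,13) (8,18) (3,24)]:
  edge (0,24)–(3,13): clear
  edge (3,13)–(7,13): clear
  edge (7,13)–(8,18): clear
  edge (8,18)–(3,24): clear
  edge (3,24)–(0,24): clear
  midpoint (45/2,27/2) outside
  → clear
Obstacle 3 [(13,0) (21,2) (23,6) (15,11) (13,3)]:
  edge (13,0)–(21,2): clear
  edge (21,2)–(23,6): clear
  edge (23,6)–(15,11): clear
  edge (15,11)–(13,3): clear
  edge (13,3)–(13,0): clear
  midpoint (45/2,27/2) outside
  → clear

FREE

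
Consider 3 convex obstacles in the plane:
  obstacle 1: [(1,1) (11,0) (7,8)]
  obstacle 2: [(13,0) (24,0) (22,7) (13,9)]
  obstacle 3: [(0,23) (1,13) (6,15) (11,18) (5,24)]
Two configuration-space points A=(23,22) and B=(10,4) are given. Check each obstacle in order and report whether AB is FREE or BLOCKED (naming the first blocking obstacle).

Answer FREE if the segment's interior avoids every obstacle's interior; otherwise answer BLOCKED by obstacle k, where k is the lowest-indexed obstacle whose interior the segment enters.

BLOCKED by obstacle 2

Obstacle 1 [(1,1) (11,0) (7,8)]:
  edge (1,1)–(11,0): clear
  edge (11,0)–(7,8): clear
  edge (7,8)–(1,1): clear
  midpoint (33/2,13) outside
  → clear
Obstacle 2 [(13,0) (24,0) (22,7) (13,9)]:
  edge (13,0)–(24,0): clear
  edge (24,0)–(22,7): clear
  edge (22,7)–(13,9): crosses AB
  edge (13,9)–(13,0): crosses AB
  → BLOCKED
Obstacle 3 [(0,23) (1,13) (6,15) (11,18) (5,24)]:
  edge (0,23)–(1,13): clear
  edge (1,13)–(6,15): clear
  edge (6,15)–(11,18): clear
  edge (11,18)–(5,24): clear
  edge (5,24)–(0,23): clear
  midpoint (33/2,13) outside
  → clear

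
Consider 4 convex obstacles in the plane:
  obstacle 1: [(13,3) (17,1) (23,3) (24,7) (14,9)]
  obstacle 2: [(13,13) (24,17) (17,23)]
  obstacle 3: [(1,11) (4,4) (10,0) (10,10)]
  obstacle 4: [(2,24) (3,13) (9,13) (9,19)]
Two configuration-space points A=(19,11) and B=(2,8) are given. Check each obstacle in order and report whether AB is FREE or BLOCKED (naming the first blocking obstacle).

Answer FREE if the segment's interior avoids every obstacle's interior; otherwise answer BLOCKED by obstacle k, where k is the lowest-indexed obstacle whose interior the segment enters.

BLOCKED by obstacle 3

Obstacle 1 [(13,3) (17,1) (23,3) (24,7) (14,9)]:
  edge (13,3)–(17,1): clear
  edge (17,1)–(23,3): clear
  edge (23,3)–(24,7): clear
  edge (24,7)–(14,9): clear
  edge (14,9)–(13,3): clear
  midpoint (21/2,19/2) outside
  → clear
Obstacle 2 [(13,13) (24,17) (17,23)]:
  edge (13,13)–(24,17): clear
  edge (24,17)–(17,23): clear
  edge (17,23)–(13,13): clear
  midpoint (21/2,19/2) outside
  → clear
Obstacle 3 [(1,11) (4,4) (10,0) (10,10)]:
  edge (1,11)–(4,4): crosses AB
  edge (4,4)–(10,0): clear
  edge (10,0)–(10,10): crosses AB
  edge (10,10)–(1,11): clear
  → BLOCKED
Obstacle 4 [(2,24) (3,13) (9,13) (9,19)]:
  edge (2,24)–(3,13): clear
  edge (3,13)–(9,13): clear
  edge (9,13)–(9,19): clear
  edge (9,19)–(2,24): clear
  midpoint (21/2,19/2) outside
  → clear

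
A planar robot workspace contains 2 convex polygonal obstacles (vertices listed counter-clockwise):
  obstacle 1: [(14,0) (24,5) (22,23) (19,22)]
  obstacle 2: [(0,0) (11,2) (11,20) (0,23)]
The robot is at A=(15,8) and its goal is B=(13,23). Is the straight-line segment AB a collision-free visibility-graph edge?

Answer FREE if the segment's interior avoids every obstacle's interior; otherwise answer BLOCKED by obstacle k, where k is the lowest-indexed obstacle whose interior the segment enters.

FREE

Obstacle 1 [(14,0) (24,5) (22,23) (19,22)]:
  edge (14,0)–(24,5): clear
  edge (24,5)–(22,23): clear
  edge (22,23)–(19,22): clear
  edge (19,22)–(14,0): clear
  midpoint (14,31/2) outside
  → clear
Obstacle 2 [(0,0) (11,2) (11,20) (0,23)]:
  edge (0,0)–(11,2): clear
  edge (11,2)–(11,20): clear
  edge (11,20)–(0,23): clear
  edge (0,23)–(0,0): clear
  midpoint (14,31/2) outside
  → clear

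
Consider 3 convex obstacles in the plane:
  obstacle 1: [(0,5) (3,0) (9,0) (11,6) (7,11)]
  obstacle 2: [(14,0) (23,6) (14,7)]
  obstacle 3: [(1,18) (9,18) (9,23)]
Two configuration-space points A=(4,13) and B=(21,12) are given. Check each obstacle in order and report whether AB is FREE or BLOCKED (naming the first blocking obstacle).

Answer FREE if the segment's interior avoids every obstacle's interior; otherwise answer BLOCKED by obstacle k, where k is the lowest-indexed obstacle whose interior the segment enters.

FREE

Obstacle 1 [(0,5) (3,0) (9,0) (11,6) (7,11)]:
  edge (0,5)–(3,0): clear
  edge (3,0)–(9,0): clear
  edge (9,0)–(11,6): clear
  edge (11,6)–(7,11): clear
  edge (7,11)–(0,5): clear
  midpoint (25/2,25/2) outside
  → clear
Obstacle 2 [(14,0) (23,6) (14,7)]:
  edge (14,0)–(23,6): clear
  edge (23,6)–(14,7): clear
  edge (14,7)–(14,0): clear
  midpoint (25/2,25/2) outside
  → clear
Obstacle 3 [(1,18) (9,18) (9,23)]:
  edge (1,18)–(9,18): clear
  edge (9,18)–(9,23): clear
  edge (9,23)–(1,18): clear
  midpoint (25/2,25/2) outside
  → clear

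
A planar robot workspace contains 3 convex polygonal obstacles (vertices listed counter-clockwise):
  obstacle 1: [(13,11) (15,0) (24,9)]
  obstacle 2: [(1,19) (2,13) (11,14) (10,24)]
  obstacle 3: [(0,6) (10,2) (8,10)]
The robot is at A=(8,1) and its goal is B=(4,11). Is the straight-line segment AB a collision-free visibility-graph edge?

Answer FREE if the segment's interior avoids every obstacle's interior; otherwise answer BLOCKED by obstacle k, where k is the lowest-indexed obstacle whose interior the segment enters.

Obstacle 1 [(13,11) (15,0) (24,9)]:
  edge (13,11)–(15,0): clear
  edge (15,0)–(24,9): clear
  edge (24,9)–(13,11): clear
  midpoint (6,6) outside
  → clear
Obstacle 2 [(1,19) (2,13) (11,14) (10,24)]:
  edge (1,19)–(2,13): clear
  edge (2,13)–(11,14): clear
  edge (11,14)–(10,24): clear
  edge (10,24)–(1,19): clear
  midpoint (6,6) outside
  → clear
Obstacle 3 [(0,6) (10,2) (8,10)]:
  edge (0,6)–(10,2): crosses AB
  edge (10,2)–(8,10): clear
  edge (8,10)–(0,6): crosses AB
  → BLOCKED

BLOCKED by obstacle 3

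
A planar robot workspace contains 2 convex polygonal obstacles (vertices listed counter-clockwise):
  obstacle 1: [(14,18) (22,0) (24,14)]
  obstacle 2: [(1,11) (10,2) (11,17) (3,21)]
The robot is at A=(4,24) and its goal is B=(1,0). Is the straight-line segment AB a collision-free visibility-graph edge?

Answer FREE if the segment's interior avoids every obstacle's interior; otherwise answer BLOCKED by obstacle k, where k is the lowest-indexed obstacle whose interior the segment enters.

BLOCKED by obstacle 2

Obstacle 1 [(14,18) (22,0) (24,14)]:
  edge (14,18)–(22,0): clear
  edge (22,0)–(24,14): clear
  edge (24,14)–(14,18): clear
  midpoint (5/2,12) outside
  → clear
Obstacle 2 [(1,11) (10,2) (11,17) (3,21)]:
  edge (1,11)–(10,2): crosses AB
  edge (10,2)–(11,17): clear
  edge (11,17)–(3,21): crosses AB
  edge (3,21)–(1,11): clear
  → BLOCKED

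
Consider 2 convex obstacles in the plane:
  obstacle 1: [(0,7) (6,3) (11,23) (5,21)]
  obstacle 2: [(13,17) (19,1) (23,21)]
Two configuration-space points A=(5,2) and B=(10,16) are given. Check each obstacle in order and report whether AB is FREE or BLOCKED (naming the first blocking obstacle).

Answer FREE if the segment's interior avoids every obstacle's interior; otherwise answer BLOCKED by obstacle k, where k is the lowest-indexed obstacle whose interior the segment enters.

BLOCKED by obstacle 1

Obstacle 1 [(0,7) (6,3) (11,23) (5,21)]:
  edge (0,7)–(6,3): crosses AB
  edge (6,3)–(11,23): crosses AB
  edge (11,23)–(5,21): clear
  edge (5,21)–(0,7): clear
  → BLOCKED
Obstacle 2 [(13,17) (19,1) (23,21)]:
  edge (13,17)–(19,1): clear
  edge (19,1)–(23,21): clear
  edge (23,21)–(13,17): clear
  midpoint (15/2,9) outside
  → clear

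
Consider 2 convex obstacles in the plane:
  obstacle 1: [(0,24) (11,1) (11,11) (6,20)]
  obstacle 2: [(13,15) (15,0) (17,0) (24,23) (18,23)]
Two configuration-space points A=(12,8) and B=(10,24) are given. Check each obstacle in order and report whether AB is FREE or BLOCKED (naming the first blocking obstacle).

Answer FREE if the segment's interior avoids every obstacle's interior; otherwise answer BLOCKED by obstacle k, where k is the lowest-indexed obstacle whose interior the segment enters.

FREE

Obstacle 1 [(0,24) (11,1) (11,11) (6,20)]:
  edge (0,24)–(11,1): clear
  edge (11,1)–(11,11): clear
  edge (11,11)–(6,20): clear
  edge (6,20)–(0,24): clear
  midpoint (11,16) outside
  → clear
Obstacle 2 [(13,15) (15,0) (17,0) (24,23) (18,23)]:
  edge (13,15)–(15,0): clear
  edge (15,0)–(17,0): clear
  edge (17,0)–(24,23): clear
  edge (24,23)–(18,23): clear
  edge (18,23)–(13,15): clear
  midpoint (11,16) outside
  → clear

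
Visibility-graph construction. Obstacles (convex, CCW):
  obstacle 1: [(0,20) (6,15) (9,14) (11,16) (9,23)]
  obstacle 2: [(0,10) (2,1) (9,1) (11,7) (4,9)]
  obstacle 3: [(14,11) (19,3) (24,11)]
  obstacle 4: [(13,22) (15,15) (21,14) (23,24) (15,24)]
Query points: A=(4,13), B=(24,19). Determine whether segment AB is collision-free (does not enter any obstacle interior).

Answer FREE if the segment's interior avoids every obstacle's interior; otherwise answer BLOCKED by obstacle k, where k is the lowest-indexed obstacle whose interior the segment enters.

Obstacle 1 [(0,20) (6,15) (9,14) (11,16) (9,23)]:
  edge (0,20)–(6,15): clear
  edge (6,15)–(9,14): crosses AB
  edge (9,14)–(11,16): crosses AB
  edge (11,16)–(9,23): clear
  edge (9,23)–(0,20): clear
  → BLOCKED
Obstacle 2 [(0,10) (2,1) (9,1) (11,7) (4,9)]:
  edge (0,10)–(2,1): clear
  edge (2,1)–(9,1): clear
  edge (9,1)–(11,7): clear
  edge (11,7)–(4,9): clear
  edge (4,9)–(0,10): clear
  midpoint (14,16) outside
  → clear
Obstacle 3 [(14,11) (19,3) (24,11)]:
  edge (14,11)–(19,3): clear
  edge (19,3)–(24,11): clear
  edge (24,11)–(14,11): clear
  midpoint (14,16) outside
  → clear
Obstacle 4 [(13,22) (15,15) (21,14) (23,24) (15,24)]:
  edge (13,22)–(15,15): crosses AB
  edge (15,15)–(21,14): clear
  edge (21,14)–(23,24): crosses AB
  edge (23,24)–(15,24): clear
  edge (15,24)–(13,22): clear
  → BLOCKED

BLOCKED by obstacle 1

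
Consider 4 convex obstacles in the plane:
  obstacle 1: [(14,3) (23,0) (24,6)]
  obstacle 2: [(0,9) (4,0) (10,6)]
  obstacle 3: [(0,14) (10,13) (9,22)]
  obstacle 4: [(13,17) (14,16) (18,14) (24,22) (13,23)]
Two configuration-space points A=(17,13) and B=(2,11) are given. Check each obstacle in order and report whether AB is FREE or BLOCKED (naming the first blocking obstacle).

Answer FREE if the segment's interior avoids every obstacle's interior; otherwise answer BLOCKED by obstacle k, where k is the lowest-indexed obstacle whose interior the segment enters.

Obstacle 1 [(14,3) (23,0) (24,6)]:
  edge (14,3)–(23,0): clear
  edge (23,0)–(24,6): clear
  edge (24,6)–(14,3): clear
  midpoint (19/2,12) outside
  → clear
Obstacle 2 [(0,9) (4,0) (10,6)]:
  edge (0,9)–(4,0): clear
  edge (4,0)–(10,6): clear
  edge (10,6)–(0,9): clear
  midpoint (19/2,12) outside
  → clear
Obstacle 3 [(0,14) (10,13) (9,22)]:
  edge (0,14)–(10,13): clear
  edge (10,13)–(9,22): clear
  edge (9,22)–(0,14): clear
  midpoint (19/2,12) outside
  → clear
Obstacle 4 [(13,17) (14,16) (18,14) (24,22) (13,23)]:
  edge (13,17)–(14,16): clear
  edge (14,16)–(18,14): clear
  edge (18,14)–(24,22): clear
  edge (24,22)–(13,23): clear
  edge (13,23)–(13,17): clear
  midpoint (19/2,12) outside
  → clear

FREE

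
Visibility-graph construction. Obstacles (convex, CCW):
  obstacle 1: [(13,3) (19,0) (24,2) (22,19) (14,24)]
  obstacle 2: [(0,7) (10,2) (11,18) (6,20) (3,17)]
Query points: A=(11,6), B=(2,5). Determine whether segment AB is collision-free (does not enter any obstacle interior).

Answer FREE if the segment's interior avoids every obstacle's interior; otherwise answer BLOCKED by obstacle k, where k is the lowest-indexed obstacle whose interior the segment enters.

BLOCKED by obstacle 2

Obstacle 1 [(13,3) (19,0) (24,2) (22,19) (14,24)]:
  edge (13,3)–(19,0): clear
  edge (19,0)–(24,2): clear
  edge (24,2)–(22,19): clear
  edge (22,19)–(14,24): clear
  edge (14,24)–(13,3): clear
  midpoint (13/2,11/2) outside
  → clear
Obstacle 2 [(0,7) (10,2) (11,18) (6,20) (3,17)]:
  edge (0,7)–(10,2): crosses AB
  edge (10,2)–(11,18): crosses AB
  edge (11,18)–(6,20): clear
  edge (6,20)–(3,17): clear
  edge (3,17)–(0,7): clear
  → BLOCKED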